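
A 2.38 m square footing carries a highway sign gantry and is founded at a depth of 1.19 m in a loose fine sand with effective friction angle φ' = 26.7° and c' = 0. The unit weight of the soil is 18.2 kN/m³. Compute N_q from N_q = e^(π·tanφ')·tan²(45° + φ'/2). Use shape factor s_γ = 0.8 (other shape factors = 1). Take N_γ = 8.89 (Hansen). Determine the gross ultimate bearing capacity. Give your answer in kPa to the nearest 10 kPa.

q_ult ≈ 430 kPa

tan26.7° = 0.5029, so N_q = e^(π×0.5029)·tan²(58.35°) = 4.855 × 2.632 = 12.78.
Effective surcharge at the founding depth q = γ·D_f = 18.2 × 1.19 = 21.658 kPa.
q_ult = q·N_q + 0.5·γ·B·N_γ·s_γ
     = 21.658 × 12.778 + 0.5 × 18.2 × 2.38 × 8.89 × 0.8
     = 276.75 + 154.03 = 430.78 kPa.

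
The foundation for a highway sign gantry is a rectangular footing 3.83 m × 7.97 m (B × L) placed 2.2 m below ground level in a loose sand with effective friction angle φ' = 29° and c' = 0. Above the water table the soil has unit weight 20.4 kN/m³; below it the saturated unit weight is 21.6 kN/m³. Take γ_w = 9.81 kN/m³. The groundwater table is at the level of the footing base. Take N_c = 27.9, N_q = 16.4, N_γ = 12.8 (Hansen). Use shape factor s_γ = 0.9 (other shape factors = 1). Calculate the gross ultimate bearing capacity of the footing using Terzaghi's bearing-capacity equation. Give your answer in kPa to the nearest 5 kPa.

q = γ·D_f = 20.4 × 2.2 = 44.88 kPa.
For the ½γBN_γ term take γ' = 21.6 − 9.81 = 11.79 kN/m³ (soil below base is submerged).
q·N_q = 44.88 × 16.4 = 736.03 kPa
0.5·γ·B·N_γ·s_γ = 0.5 × 11.79 × 3.83 × 12.8 × 0.9 = 260.1 kPa
q_ult = 736.03 + 260.1 = 996.13 kPa.

q_ult ≈ 995 kPa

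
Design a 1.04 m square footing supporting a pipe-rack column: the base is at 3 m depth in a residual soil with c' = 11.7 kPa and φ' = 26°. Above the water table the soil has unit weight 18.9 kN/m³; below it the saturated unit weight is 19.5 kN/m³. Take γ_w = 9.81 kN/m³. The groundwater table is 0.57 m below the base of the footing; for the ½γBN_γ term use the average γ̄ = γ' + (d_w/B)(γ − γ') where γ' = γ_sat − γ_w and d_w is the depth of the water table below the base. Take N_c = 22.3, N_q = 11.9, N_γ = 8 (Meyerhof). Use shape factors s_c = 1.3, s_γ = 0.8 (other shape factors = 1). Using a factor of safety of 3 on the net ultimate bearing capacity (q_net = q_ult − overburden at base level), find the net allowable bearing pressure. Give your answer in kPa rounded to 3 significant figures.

q_all(net) ≈ 335 kPa

q = γ·D_f = 18.9 × 3 = 56.7 kPa.
γ' = 9.69 kN/m³; averaging over the depth B below the base, γ̄ = γ' + (d_w/B)(γ − γ') = 14.738 kN/m³.
c·N_c·s_c = 11.7 × 22.3 × 1.3 = 339.18 kPa
q·N_q = 56.7 × 11.9 = 674.73 kPa
0.5·γ·B·N_γ·s_γ = 0.5 × 14.738 × 1.04 × 8 × 0.8 = 49.047 kPa
q_ult = 339.18 + 674.73 + 49.047 = 1063 kPa.
q_net = 1063 − 56.7 = 1006.3 kPa.
q_all(net) = 1006.3 / 3 = 335.42 kPa.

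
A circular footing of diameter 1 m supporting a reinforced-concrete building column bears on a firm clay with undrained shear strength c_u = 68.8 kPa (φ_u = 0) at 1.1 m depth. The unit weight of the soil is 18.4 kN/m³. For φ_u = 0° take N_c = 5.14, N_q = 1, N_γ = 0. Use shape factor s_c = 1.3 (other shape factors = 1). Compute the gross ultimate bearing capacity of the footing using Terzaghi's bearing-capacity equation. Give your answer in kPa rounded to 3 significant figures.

q_ult ≈ 480 kPa

Overburden at base level: q = 18.4 × 1.1 = 20.24 kPa.
Cohesion term c·N_c·s_c = 68.8 × 5.14 × 1.3 = 459.72 kPa; surcharge term q·N_q = 20.24 × 1 = 20.24 kPa.
q_ult = 459.72 + 20.24 = 479.96 kPa.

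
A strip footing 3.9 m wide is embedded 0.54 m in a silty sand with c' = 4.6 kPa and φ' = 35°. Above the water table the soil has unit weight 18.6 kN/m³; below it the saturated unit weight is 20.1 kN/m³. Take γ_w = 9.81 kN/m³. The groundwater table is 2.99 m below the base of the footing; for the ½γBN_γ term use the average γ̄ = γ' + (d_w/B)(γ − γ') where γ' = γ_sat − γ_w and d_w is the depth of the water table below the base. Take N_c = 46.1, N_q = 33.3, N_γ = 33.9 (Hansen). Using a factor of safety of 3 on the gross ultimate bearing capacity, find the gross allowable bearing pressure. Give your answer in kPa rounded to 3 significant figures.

q = γ·D_f = 18.6 × 0.54 = 10.044 kPa.
γ' = 10.29 kN/m³; averaging over the depth B below the base, γ̄ = γ' + (d_w/B)(γ − γ') = 16.661 kN/m³.
c·N_c = 4.6 × 46.1 = 212.06 kPa
q·N_q = 10.044 × 33.3 = 334.47 kPa
0.5·γ·B·N_γ = 0.5 × 16.661 × 3.9 × 33.9 = 1101.4 kPa
q_ult = 212.06 + 334.47 + 1101.4 = 1647.9 kPa.
q_all = 1647.9 / 3 = 549.3 kPa.

q_all ≈ 549 kPa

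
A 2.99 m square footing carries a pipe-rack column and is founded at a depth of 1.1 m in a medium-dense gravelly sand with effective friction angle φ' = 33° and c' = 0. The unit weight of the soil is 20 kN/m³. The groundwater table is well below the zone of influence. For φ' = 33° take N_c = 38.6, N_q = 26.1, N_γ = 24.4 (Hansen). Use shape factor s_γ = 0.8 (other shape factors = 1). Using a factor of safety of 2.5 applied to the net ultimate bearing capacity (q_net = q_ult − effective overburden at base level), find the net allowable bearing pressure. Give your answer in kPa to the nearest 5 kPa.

Overburden at base level: q = 20 × 1.1 = 22 kPa.
Surcharge term q·N_q = 22 × 26.1 = 574.2 kPa; self-weight term 0.5·γ·B·N_γ·s_γ = 0.5 × 20 × 2.99 × 24.4 × 0.8 = 583.65 kPa.
q_ult = 574.2 + 583.65 = 1157.8 kPa.
Net ultimate: q_net = 1157.8 − 22 = 1135.8 kPa.
q_all(net) = 1135.8 / 2.5 = 454.34 kPa.

q_all(net) ≈ 455 kPa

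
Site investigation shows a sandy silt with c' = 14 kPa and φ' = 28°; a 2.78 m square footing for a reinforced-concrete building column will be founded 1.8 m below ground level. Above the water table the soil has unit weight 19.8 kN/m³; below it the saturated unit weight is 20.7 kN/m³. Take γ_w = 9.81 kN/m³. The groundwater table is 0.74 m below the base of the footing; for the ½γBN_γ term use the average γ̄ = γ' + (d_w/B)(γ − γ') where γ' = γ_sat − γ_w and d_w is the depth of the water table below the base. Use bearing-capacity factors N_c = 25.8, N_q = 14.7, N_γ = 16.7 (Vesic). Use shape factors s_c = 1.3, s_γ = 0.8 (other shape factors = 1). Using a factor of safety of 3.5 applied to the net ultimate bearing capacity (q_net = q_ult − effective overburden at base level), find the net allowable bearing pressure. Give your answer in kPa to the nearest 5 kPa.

q_all(net) ≈ 345 kPa

q = γ·D_f = 19.8 × 1.8 = 35.64 kPa.
γ' = 10.89 kN/m³; averaging over the depth B below the base, γ̄ = γ' + (d_w/B)(γ − γ') = 13.262 kN/m³.
c·N_c·s_c = 14 × 25.8 × 1.3 = 469.56 kPa
q·N_q = 35.64 × 14.7 = 523.91 kPa
0.5·γ·B·N_γ·s_γ = 0.5 × 13.262 × 2.78 × 16.7 × 0.8 = 246.28 kPa
q_ult = 469.56 + 523.91 + 246.28 = 1239.7 kPa.
Net ultimate: q_net = 1239.7 − 35.64 = 1204.1 kPa.
q_all(net) = 1204.1 / 3.5 = 344.03 kPa.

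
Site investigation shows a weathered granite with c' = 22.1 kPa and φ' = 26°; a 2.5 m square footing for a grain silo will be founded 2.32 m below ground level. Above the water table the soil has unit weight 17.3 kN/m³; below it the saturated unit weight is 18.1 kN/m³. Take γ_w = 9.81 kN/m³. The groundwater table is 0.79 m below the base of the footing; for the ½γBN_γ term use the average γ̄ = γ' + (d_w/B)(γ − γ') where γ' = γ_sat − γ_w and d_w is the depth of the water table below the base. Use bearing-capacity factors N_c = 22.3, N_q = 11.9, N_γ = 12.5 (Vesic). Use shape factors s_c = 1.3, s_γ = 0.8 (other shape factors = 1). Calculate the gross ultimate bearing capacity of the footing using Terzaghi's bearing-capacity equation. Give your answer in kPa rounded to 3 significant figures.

q_ult ≈ 1260 kPa

q = γ·D_f = 17.3 × 2.32 = 40.136 kPa.
γ' = 8.29 kN/m³; averaging over the depth B below the base, γ̄ = γ' + (d_w/B)(γ − γ') = 11.137 kN/m³.
c·N_c·s_c = 22.1 × 22.3 × 1.3 = 640.68 kPa
q·N_q = 40.136 × 11.9 = 477.62 kPa
0.5·γ·B·N_γ·s_γ = 0.5 × 11.137 × 2.5 × 12.5 × 0.8 = 139.21 kPa
q_ult = 640.68 + 477.62 + 139.21 = 1257.5 kPa.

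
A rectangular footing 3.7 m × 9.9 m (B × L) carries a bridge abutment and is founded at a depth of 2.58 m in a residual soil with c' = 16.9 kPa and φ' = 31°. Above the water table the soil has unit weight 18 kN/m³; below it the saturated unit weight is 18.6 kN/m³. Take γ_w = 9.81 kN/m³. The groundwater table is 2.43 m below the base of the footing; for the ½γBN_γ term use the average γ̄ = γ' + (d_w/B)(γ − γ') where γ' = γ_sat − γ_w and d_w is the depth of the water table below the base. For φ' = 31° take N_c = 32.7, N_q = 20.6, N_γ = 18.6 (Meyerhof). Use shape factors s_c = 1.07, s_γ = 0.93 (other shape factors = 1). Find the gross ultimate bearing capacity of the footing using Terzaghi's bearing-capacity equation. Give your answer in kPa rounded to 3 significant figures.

Effective surcharge at the founding depth q = γ·D_f = 18 × 2.58 = 46.44 kPa.
With d_w = 2.43 m < B, γ̄ = 8.79 + (2.43/3.7) × (18 − 8.79) = 14.839 kN/m³.
q_ult = c·N_c·s_c + q·N_q + 0.5·γ·B·N_γ·s_γ
     = 16.9 × 32.7 × 1.07 + 46.44 × 20.6 + 0.5 × 14.839 × 3.7 × 18.6 × 0.93
     = 591.31 + 956.66 + 474.86 = 2022.8 kPa.

q_ult ≈ 2020 kPa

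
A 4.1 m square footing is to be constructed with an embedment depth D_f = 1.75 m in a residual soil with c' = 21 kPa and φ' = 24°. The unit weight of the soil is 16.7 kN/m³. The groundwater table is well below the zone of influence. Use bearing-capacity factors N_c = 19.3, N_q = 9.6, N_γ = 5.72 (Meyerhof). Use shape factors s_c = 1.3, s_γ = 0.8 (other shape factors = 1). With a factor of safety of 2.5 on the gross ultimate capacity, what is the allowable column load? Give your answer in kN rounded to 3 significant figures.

q = γ·D_f = 16.7 × 1.75 = 29.225 kPa.
c·N_c·s_c = 21 × 19.3 × 1.3 = 526.89 kPa
q·N_q = 29.225 × 9.6 = 280.56 kPa
0.5·γ·B·N_γ·s_γ = 0.5 × 16.7 × 4.1 × 5.72 × 0.8 = 156.66 kPa
q_ult = 526.89 + 280.56 + 156.66 = 964.11 kPa.
Gross allowable pressure q_all = 964.11 / 2.5 = 385.64 kPa.
Footing area = 16.81 m², so allowable column load = 385.64 × 16.81 = 6482.7 kN.

P_all ≈ 6480 kN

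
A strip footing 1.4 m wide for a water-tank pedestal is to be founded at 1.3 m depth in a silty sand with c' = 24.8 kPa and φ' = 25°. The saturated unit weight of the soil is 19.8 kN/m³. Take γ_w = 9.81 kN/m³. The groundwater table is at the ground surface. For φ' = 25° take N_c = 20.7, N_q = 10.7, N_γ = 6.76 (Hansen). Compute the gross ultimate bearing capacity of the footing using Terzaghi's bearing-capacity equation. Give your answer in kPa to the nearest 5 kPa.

γ' = 19.8 − 9.81 = 9.99 kN/m³ (submerged throughout). q = 9.99 × 1.3 = 12.987 kPa; the same γ' applies in the ½γBN_γ term.
c·N_c = 24.8 × 20.7 = 513.36 kPa
q·N_q = 12.987 × 10.7 = 138.96 kPa
0.5·γ·B·N_γ = 0.5 × 9.99 × 1.4 × 6.76 = 47.273 kPa
q_ult = 513.36 + 138.96 + 47.273 = 699.59 kPa.

q_ult ≈ 700 kPa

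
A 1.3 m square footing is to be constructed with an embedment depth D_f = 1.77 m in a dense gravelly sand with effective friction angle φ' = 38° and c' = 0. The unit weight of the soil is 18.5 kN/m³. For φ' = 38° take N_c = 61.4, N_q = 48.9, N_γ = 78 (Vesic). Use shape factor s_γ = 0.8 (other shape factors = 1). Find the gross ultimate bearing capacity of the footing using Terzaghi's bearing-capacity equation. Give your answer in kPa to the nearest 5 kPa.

q_ult ≈ 2350 kPa

q = γ·D_f = 18.5 × 1.77 = 32.745 kPa.
q·N_q = 32.745 × 48.9 = 1601.2 kPa
0.5·γ·B·N_γ·s_γ = 0.5 × 18.5 × 1.3 × 78 × 0.8 = 750.36 kPa
q_ult = 1601.2 + 750.36 = 2351.6 kPa.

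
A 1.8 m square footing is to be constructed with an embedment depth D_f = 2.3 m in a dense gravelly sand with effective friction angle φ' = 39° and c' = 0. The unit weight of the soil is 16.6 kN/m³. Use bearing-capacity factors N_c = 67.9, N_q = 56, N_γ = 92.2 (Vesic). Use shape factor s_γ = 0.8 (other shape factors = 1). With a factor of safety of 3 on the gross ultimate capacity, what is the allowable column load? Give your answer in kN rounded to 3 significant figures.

P_all ≈ 3500 kN

Effective surcharge at the founding depth q = γ·D_f = 16.6 × 2.3 = 38.18 kPa.
q_ult = q·N_q + 0.5·γ·B·N_γ·s_γ
     = 38.18 × 56 + 0.5 × 16.6 × 1.8 × 92.2 × 0.8
     = 2138.1 + 1102 = 3240.1 kPa.
Gross allowable pressure q_all = 3240.1 / 3 = 1080 kPa.
Footing area = 3.24 m², so allowable column load = 1080 × 3.24 = 3499.3 kN.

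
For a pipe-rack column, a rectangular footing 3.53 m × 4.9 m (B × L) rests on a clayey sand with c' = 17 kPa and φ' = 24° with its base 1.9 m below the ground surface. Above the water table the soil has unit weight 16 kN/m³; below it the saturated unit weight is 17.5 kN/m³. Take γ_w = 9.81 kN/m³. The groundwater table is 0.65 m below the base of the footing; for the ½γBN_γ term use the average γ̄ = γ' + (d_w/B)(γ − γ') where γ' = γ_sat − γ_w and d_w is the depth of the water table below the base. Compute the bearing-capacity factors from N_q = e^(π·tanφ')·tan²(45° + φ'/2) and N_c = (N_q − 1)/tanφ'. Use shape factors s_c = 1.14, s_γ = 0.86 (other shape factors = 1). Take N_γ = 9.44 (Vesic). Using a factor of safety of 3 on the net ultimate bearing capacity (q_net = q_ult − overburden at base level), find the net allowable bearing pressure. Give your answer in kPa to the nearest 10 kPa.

N_q = e^(π·tan24°)·tan²(57°) = 9.6; N_c = (N_q − 1)/tanφ' = 19.32.
q = γ·D_f = 16 × 1.9 = 30.4 kPa.
γ' = 7.69 kN/m³; averaging over the depth B below the base, γ̄ = γ' + (d_w/B)(γ − γ') = 9.2202 kN/m³.
c·N_c·s_c = 17 × 19.324 × 1.14 = 374.49 kPa
q·N_q = 30.4 × 9.6034 = 291.94 kPa
0.5·γ·B·N_γ·s_γ = 0.5 × 9.2202 × 3.53 × 9.44 × 0.86 = 132.12 kPa
q_ult = 374.49 + 291.94 + 132.12 = 798.55 kPa.
q_net = 798.55 − 30.4 = 768.15 kPa.
q_all(net) = 768.15 / 3 = 256.05 kPa.

q_all(net) ≈ 260 kPa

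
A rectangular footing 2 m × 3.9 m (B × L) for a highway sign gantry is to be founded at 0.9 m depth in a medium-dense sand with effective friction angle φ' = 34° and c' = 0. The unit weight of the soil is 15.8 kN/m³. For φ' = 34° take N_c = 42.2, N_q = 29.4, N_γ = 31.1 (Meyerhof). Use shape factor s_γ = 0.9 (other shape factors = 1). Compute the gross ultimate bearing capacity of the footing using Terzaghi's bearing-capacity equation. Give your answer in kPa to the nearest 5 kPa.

q_ult ≈ 860 kPa

Overburden at base level: q = 15.8 × 0.9 = 14.22 kPa.
Surcharge term q·N_q = 14.22 × 29.4 = 418.07 kPa; self-weight term 0.5·γ·B·N_γ·s_γ = 0.5 × 15.8 × 2 × 31.1 × 0.9 = 442.24 kPa.
q_ult = 418.07 + 442.24 = 860.31 kPa.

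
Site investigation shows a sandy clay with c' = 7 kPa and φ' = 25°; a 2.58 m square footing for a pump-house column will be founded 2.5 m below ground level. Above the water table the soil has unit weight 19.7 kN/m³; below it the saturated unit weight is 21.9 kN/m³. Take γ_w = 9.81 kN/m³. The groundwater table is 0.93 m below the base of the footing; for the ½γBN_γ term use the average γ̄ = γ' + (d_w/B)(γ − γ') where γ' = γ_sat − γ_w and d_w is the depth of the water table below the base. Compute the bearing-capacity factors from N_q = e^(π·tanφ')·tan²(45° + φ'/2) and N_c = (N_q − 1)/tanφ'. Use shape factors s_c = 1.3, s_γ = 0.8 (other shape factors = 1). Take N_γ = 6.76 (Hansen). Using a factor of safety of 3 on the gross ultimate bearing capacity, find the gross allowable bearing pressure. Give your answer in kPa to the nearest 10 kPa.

q_all ≈ 270 kPa

N_q = e^(π·tan25°)·tan²(57.5°) = 10.66; N_c = (N_q − 1)/tanφ' = 20.72.
Effective surcharge at the founding depth q = γ·D_f = 19.7 × 2.5 = 49.25 kPa.
With d_w = 0.93 m < B, γ̄ = 12.09 + (0.93/2.58) × (19.7 − 12.09) = 14.833 kN/m³.
q_ult = c·N_c·s_c + q·N_q + 0.5·γ·B·N_γ·s_γ
     = 7 × 20.721 × 1.3 + 49.25 × 10.662 + 0.5 × 14.833 × 2.58 × 6.76 × 0.8
     = 188.56 + 525.11 + 103.48 = 817.15 kPa.
q_all = 817.15 / 3 = 272.38 kPa.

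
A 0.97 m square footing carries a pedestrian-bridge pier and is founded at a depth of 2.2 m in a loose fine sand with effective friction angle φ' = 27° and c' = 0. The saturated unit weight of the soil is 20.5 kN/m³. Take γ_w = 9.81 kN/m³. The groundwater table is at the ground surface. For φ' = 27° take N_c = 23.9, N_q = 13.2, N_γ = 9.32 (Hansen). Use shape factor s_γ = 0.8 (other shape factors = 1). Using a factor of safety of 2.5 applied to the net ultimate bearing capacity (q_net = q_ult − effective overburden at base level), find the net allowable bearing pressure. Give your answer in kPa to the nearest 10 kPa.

q_all(net) ≈ 130 kPa

With the water table at the surface the whole profile is submerged: γ' = 20.5 − 9.81 = 10.69 kN/m³, so q = γ'·D_f = 23.518 kPa; the same γ' applies in the ½γBN_γ term.
q_ult = q·N_q + 0.5·γ·B·N_γ·s_γ
     = 23.518 × 13.2 + 0.5 × 10.69 × 0.97 × 9.32 × 0.8
     = 310.44 + 38.657 = 349.09 kPa.
Net ultimate: q_net = 349.09 − 23.518 = 325.58 kPa.
q_all(net) = 325.58 / 2.5 = 130.23 kPa.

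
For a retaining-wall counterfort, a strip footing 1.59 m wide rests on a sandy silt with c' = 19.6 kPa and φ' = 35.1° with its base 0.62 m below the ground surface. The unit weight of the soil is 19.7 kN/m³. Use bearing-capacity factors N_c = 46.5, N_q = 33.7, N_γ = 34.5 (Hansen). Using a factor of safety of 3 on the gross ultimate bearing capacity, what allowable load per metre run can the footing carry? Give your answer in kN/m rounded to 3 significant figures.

Effective surcharge at the founding depth q = γ·D_f = 19.7 × 0.62 = 12.214 kPa.
q_ult = c·N_c + q·N_q + 0.5·γ·B·N_γ
     = 19.6 × 46.5 + 12.214 × 33.7 + 0.5 × 19.7 × 1.59 × 34.5
     = 911.4 + 411.61 + 540.32 = 1863.3 kPa.
Gross allowable pressure q_all = 1863.3 / 3 = 621.11 kPa.
Allowable wall load = q_all × B = 621.11 × 1.59 = 987.57 kN per metre run.

≈ 988 kN/m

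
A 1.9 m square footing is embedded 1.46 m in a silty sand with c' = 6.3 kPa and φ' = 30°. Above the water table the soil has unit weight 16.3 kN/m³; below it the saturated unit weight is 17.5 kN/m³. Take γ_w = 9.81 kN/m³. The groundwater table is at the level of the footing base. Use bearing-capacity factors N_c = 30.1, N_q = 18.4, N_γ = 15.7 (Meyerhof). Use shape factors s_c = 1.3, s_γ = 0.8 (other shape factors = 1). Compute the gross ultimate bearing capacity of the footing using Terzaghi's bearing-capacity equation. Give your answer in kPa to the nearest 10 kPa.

q_ult ≈ 780 kPa

Overburden at base level: q = 16.3 × 1.46 = 23.798 kPa.
Below the base the soil is submerged, so the ½γBN_γ term uses γ' = 17.5 − 9.81 = 7.69 kN/m³.
Cohesion term c·N_c·s_c = 6.3 × 30.1 × 1.3 = 246.52 kPa; surcharge term q·N_q = 23.798 × 18.4 = 437.88 kPa; self-weight term 0.5·γ·B·N_γ·s_γ = 0.5 × 7.69 × 1.9 × 15.7 × 0.8 = 91.757 kPa.
q_ult = 246.52 + 437.88 + 91.757 = 776.16 kPa.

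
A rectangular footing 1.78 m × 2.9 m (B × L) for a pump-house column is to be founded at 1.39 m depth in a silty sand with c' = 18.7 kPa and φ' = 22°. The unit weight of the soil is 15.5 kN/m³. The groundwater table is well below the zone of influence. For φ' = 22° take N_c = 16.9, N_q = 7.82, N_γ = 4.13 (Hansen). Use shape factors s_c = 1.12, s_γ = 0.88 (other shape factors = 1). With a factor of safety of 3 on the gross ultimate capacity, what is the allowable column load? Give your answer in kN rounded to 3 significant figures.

Overburden at base level: q = 15.5 × 1.39 = 21.545 kPa.
Cohesion term c·N_c·s_c = 18.7 × 16.9 × 1.12 = 353.95 kPa; surcharge term q·N_q = 21.545 × 7.82 = 168.48 kPa; self-weight term 0.5·γ·B·N_γ·s_γ = 0.5 × 15.5 × 1.78 × 4.13 × 0.88 = 50.137 kPa.
q_ult = 353.95 + 168.48 + 50.137 = 572.57 kPa.
Gross allowable pressure q_all = 572.57 / 3 = 190.86 kPa.
Footing area = 5.162 m², so allowable column load = 190.86 × 5.162 = 985.21 kN.

P_all ≈ 985 kN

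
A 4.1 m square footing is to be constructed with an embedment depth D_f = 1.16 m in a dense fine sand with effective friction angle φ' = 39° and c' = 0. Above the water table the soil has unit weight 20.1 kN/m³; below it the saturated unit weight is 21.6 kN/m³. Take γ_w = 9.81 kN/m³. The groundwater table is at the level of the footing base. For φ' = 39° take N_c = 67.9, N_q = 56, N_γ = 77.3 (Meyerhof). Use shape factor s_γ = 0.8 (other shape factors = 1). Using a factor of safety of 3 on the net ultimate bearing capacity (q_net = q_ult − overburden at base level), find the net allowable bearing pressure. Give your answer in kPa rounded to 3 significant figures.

q_all(net) ≈ 926 kPa

q = γ·D_f = 20.1 × 1.16 = 23.316 kPa.
For the ½γBN_γ term take γ' = 21.6 − 9.81 = 11.79 kN/m³ (soil below base is submerged).
q·N_q = 23.316 × 56 = 1305.7 kPa
0.5·γ·B·N_γ·s_γ = 0.5 × 11.79 × 4.1 × 77.3 × 0.8 = 1494.6 kPa
q_ult = 1305.7 + 1494.6 = 2800.3 kPa.
q_net = 2800.3 − 23.316 = 2777 kPa.
q_all(net) = 2777 / 3 = 925.67 kPa.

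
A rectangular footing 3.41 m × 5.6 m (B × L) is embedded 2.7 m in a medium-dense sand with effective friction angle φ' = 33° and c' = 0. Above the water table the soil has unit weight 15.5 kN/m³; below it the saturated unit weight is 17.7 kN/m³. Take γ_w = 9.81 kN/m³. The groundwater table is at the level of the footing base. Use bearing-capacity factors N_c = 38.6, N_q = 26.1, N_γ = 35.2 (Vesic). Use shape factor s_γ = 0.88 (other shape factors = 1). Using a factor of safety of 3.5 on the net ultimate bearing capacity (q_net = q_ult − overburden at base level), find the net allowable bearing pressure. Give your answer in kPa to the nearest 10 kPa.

Overburden at base level: q = 15.5 × 2.7 = 41.85 kPa.
Below the base the soil is submerged, so the ½γBN_γ term uses γ' = 17.7 − 9.81 = 7.89 kN/m³.
Surcharge term q·N_q = 41.85 × 26.1 = 1092.3 kPa; self-weight term 0.5·γ·B·N_γ·s_γ = 0.5 × 7.89 × 3.41 × 35.2 × 0.88 = 416.7 kPa.
q_ult = 1092.3 + 416.7 = 1509 kPa.
q_net = 1509 − 41.85 = 1467.1 kPa.
q_all(net) = 1467.1 / 3.5 = 419.18 kPa.

q_all(net) ≈ 420 kPa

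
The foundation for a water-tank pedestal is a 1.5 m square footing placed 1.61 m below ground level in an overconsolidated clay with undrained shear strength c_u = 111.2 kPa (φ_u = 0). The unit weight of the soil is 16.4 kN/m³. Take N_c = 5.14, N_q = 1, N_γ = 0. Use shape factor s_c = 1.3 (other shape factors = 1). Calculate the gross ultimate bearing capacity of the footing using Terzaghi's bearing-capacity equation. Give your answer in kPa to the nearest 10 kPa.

q = γ·D_f = 16.4 × 1.61 = 26.404 kPa.
c·N_c·s_c = 111.2 × 5.14 × 1.3 = 743.04 kPa
q·N_q = 26.404 × 1 = 26.404 kPa
q_ult = 743.04 + 26.404 = 769.44 kPa.

q_ult ≈ 770 kPa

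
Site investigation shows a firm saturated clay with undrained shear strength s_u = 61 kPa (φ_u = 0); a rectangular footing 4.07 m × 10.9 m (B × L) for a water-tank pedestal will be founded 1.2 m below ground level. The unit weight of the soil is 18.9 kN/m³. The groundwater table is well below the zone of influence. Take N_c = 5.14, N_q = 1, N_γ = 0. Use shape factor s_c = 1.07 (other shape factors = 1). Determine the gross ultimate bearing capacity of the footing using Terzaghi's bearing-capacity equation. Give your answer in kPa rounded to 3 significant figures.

q_ult ≈ 358 kPa

Effective surcharge at the founding depth q = γ·D_f = 18.9 × 1.2 = 22.68 kPa.
q_ult = c·N_c·s_c + q·N_q
     = 61 × 5.14 × 1.07 + 22.68 × 1
     = 335.49 + 22.68 = 358.17 kPa.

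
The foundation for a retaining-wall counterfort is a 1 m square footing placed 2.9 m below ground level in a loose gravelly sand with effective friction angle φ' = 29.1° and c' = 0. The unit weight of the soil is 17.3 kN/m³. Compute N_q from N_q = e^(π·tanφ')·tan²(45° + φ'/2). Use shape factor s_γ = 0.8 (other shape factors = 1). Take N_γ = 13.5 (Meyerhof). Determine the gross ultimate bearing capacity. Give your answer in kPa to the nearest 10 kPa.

tan29.1° = 0.5566, so N_q = e^(π×0.5566)·tan²(59.55°) = 5.746 × 2.894 = 16.63.
Effective surcharge at the founding depth q = γ·D_f = 17.3 × 2.9 = 50.17 kPa.
q_ult = q·N_q + 0.5·γ·B·N_γ·s_γ
     = 50.17 × 16.628 + 0.5 × 17.3 × 1 × 13.5 × 0.8
     = 834.23 + 93.42 = 927.65 kPa.

q_ult ≈ 930 kPa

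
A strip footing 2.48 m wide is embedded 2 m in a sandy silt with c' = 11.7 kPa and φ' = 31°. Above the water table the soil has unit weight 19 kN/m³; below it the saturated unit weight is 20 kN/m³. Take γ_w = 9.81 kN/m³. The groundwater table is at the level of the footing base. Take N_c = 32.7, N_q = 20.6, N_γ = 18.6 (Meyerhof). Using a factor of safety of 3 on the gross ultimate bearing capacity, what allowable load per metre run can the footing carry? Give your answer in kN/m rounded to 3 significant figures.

q = γ·D_f = 19 × 2 = 38 kPa.
For the ½γBN_γ term take γ' = 20 − 9.81 = 10.19 kN/m³ (soil below base is submerged).
c·N_c = 11.7 × 32.7 = 382.59 kPa
q·N_q = 38 × 20.6 = 782.8 kPa
0.5·γ·B·N_γ = 0.5 × 10.19 × 2.48 × 18.6 = 235.02 kPa
q_ult = 382.59 + 782.8 + 235.02 = 1400.4 kPa.
Gross allowable pressure q_all = 1400.4 / 3 = 466.8 kPa.
Allowable wall load = q_all × B = 466.8 × 2.48 = 1157.7 kN per metre run.

≈ 1160 kN/m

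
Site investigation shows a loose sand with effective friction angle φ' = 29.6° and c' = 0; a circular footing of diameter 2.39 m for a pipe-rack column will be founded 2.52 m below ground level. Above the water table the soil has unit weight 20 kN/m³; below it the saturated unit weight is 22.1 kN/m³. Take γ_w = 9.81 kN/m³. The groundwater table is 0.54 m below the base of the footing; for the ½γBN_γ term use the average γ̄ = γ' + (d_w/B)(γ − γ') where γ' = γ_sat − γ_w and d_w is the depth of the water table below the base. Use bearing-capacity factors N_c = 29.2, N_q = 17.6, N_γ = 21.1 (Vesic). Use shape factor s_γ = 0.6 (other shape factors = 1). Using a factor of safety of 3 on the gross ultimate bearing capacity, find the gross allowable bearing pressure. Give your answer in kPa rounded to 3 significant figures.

Effective surcharge at the founding depth q = γ·D_f = 20 × 2.52 = 50.4 kPa.
With d_w = 0.54 m < B, γ̄ = 12.29 + (0.54/2.39) × (20 − 12.29) = 14.032 kN/m³.
q_ult = q·N_q + 0.5·γ·B·N_γ·s_γ
     = 50.4 × 17.6 + 0.5 × 14.032 × 2.39 × 21.1 × 0.6
     = 887.04 + 212.29 = 1099.3 kPa.
q_all = 1099.3 / 3 = 366.44 kPa.

q_all ≈ 366 kPa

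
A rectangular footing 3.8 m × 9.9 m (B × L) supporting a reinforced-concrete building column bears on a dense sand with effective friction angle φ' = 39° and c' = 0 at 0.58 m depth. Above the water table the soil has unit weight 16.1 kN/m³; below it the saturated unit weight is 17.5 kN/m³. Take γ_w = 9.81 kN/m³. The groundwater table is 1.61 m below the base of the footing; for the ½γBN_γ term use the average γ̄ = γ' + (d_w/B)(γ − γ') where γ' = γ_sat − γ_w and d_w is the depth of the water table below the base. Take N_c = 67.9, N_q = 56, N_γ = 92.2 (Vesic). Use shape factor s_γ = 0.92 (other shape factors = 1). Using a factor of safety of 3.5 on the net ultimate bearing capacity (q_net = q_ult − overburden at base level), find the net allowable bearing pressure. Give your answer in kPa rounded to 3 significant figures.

q = γ·D_f = 16.1 × 0.58 = 9.338 kPa.
γ' = 7.69 kN/m³; averaging over the depth B below the base, γ̄ = γ' + (d_w/B)(γ − γ') = 11.253 kN/m³.
q·N_q = 9.338 × 56 = 522.93 kPa
0.5·γ·B·N_γ·s_γ = 0.5 × 11.253 × 3.8 × 92.2 × 0.92 = 1813.6 kPa
q_ult = 522.93 + 1813.6 = 2336.6 kPa.
q_net = 2336.6 − 9.338 = 2327.2 kPa.
q_all(net) = 2327.2 / 3.5 = 664.92 kPa.

q_all(net) ≈ 665 kPa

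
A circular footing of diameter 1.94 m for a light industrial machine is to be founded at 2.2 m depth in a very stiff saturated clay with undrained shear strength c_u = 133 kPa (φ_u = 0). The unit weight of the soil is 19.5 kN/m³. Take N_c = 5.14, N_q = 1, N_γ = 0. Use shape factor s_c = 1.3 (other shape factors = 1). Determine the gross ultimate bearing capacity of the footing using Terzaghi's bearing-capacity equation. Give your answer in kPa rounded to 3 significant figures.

q_ult ≈ 932 kPa

Effective surcharge at the founding depth q = γ·D_f = 19.5 × 2.2 = 42.9 kPa.
q_ult = c·N_c·s_c + q·N_q
     = 133 × 5.14 × 1.3 + 42.9 × 1
     = 888.71 + 42.9 = 931.61 kPa.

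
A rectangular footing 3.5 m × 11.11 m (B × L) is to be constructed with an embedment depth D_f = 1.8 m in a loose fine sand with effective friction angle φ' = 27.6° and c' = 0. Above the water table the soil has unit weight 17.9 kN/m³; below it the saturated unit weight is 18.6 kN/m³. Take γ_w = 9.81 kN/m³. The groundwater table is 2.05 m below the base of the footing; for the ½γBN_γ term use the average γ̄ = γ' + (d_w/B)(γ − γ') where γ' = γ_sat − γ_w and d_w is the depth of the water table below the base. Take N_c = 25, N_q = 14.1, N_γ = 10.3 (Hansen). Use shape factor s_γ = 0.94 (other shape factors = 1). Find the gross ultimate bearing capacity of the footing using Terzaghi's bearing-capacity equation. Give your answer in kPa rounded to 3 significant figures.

q_ult ≈ 694 kPa

Effective surcharge at the founding depth q = γ·D_f = 17.9 × 1.8 = 32.22 kPa.
With d_w = 2.05 m < B, γ̄ = 8.79 + (2.05/3.5) × (17.9 − 8.79) = 14.126 kN/m³.
q_ult = q·N_q + 0.5·γ·B·N_γ·s_γ
     = 32.22 × 14.1 + 0.5 × 14.126 × 3.5 × 10.3 × 0.94
     = 454.3 + 239.34 = 693.64 kPa.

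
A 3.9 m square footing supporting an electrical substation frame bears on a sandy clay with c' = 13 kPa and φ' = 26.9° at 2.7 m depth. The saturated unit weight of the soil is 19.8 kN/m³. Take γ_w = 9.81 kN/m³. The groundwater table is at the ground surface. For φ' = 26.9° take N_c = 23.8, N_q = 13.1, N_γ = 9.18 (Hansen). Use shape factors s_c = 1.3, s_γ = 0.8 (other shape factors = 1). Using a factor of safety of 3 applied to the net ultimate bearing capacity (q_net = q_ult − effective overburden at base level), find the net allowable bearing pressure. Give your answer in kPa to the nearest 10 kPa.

q_all(net) ≈ 290 kPa

With the water table at the surface the whole profile is submerged: γ' = 19.8 − 9.81 = 9.99 kN/m³, so q = γ'·D_f = 26.973 kPa; the same γ' applies in the ½γBN_γ term.
q_ult = c·N_c·s_c + q·N_q + 0.5·γ·B·N_γ·s_γ
     = 13 × 23.8 × 1.3 + 26.973 × 13.1 + 0.5 × 9.99 × 3.9 × 9.18 × 0.8
     = 402.22 + 353.35 + 143.06 = 898.63 kPa.
Net ultimate: q_net = 898.63 − 26.973 = 871.66 kPa.
q_all(net) = 871.66 / 3 = 290.55 kPa.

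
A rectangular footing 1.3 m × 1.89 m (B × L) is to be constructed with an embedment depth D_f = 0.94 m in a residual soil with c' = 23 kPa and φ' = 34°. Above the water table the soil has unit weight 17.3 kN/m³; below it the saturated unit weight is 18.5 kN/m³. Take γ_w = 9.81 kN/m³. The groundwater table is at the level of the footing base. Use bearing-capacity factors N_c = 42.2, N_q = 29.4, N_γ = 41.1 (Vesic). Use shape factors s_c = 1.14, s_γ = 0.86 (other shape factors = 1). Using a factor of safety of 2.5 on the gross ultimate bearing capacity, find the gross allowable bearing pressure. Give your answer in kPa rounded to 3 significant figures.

q_all ≈ 714 kPa

q = γ·D_f = 17.3 × 0.94 = 16.262 kPa.
For the ½γBN_γ term take γ' = 18.5 − 9.81 = 8.69 kN/m³ (soil below base is submerged).
c·N_c·s_c = 23 × 42.2 × 1.14 = 1106.5 kPa
q·N_q = 16.262 × 29.4 = 478.1 kPa
0.5·γ·B·N_γ·s_γ = 0.5 × 8.69 × 1.3 × 41.1 × 0.86 = 199.65 kPa
q_ult = 1106.5 + 478.1 + 199.65 = 1784.2 kPa.
q_all = 1784.2 / 2.5 = 713.7 kPa.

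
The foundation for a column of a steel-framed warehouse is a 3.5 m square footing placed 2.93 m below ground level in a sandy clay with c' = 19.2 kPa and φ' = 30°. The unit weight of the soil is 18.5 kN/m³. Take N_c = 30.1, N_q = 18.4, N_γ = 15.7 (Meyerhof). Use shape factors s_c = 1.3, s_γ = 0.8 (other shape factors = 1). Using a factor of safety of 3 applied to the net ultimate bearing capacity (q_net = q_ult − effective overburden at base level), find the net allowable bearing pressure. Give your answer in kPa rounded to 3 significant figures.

q_all(net) ≈ 700 kPa

Effective surcharge at the founding depth q = γ·D_f = 18.5 × 2.93 = 54.205 kPa.
q_ult = c·N_c·s_c + q·N_q + 0.5·γ·B·N_γ·s_γ
     = 19.2 × 30.1 × 1.3 + 54.205 × 18.4 + 0.5 × 18.5 × 3.5 × 15.7 × 0.8
     = 751.3 + 997.37 + 406.63 = 2155.3 kPa.
Net ultimate: q_net = 2155.3 − 54.205 = 2101.1 kPa.
q_all(net) = 2101.1 / 3 = 700.36 kPa.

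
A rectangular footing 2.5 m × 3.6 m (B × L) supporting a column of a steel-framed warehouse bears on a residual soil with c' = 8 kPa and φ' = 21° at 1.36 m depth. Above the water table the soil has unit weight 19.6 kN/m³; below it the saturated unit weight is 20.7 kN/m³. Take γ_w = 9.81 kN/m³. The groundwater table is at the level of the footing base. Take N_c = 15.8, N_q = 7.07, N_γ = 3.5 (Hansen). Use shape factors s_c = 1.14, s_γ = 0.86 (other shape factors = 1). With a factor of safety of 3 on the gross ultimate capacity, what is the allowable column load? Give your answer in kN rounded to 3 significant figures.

Overburden at base level: q = 19.6 × 1.36 = 26.656 kPa.
Below the base the soil is submerged, so the ½γBN_γ term uses γ' = 20.7 − 9.81 = 10.89 kN/m³.
Cohesion term c·N_c·s_c = 8 × 15.8 × 1.14 = 144.1 kPa; surcharge term q·N_q = 26.656 × 7.07 = 188.46 kPa; self-weight term 0.5·γ·B·N_γ·s_γ = 0.5 × 10.89 × 2.5 × 3.5 × 0.86 = 40.974 kPa.
q_ult = 144.1 + 188.46 + 40.974 = 373.53 kPa.
Gross allowable pressure q_all = 373.53 / 3 = 124.51 kPa.
Footing area = 9 m², so allowable column load = 124.51 × 9 = 1120.6 kN.

P_all ≈ 1120 kN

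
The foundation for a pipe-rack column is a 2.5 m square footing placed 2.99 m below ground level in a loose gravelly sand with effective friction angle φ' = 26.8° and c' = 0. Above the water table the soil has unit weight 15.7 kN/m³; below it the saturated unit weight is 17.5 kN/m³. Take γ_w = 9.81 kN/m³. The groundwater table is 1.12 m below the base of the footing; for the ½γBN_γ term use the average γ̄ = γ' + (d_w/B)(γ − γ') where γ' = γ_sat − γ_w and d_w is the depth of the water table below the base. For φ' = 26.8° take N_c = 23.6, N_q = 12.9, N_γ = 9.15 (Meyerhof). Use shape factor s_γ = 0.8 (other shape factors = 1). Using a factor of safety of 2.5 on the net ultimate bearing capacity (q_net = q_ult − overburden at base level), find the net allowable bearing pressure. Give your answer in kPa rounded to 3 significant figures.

q_all(net) ≈ 265 kPa

q = γ·D_f = 15.7 × 2.99 = 46.943 kPa.
γ' = 7.69 kN/m³; averaging over the depth B below the base, γ̄ = γ' + (d_w/B)(γ − γ') = 11.278 kN/m³.
q·N_q = 46.943 × 12.9 = 605.56 kPa
0.5·γ·B·N_γ·s_γ = 0.5 × 11.278 × 2.5 × 9.15 × 0.8 = 103.2 kPa
q_ult = 605.56 + 103.2 = 708.76 kPa.
q_net = 708.76 − 46.943 = 661.82 kPa.
q_all(net) = 661.82 / 2.5 = 264.73 kPa.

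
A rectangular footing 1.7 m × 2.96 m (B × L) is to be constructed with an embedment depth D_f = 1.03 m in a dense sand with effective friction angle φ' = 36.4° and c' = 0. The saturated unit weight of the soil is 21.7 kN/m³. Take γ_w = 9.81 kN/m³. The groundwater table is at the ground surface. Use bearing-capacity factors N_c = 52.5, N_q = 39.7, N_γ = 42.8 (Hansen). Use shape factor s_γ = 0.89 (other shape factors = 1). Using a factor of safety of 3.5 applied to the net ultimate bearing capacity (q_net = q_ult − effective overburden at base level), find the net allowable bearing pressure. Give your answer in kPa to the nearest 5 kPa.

q_all(net) ≈ 245 kPa

γ' = 21.7 − 9.81 = 11.89 kN/m³ (submerged throughout). q = 11.89 × 1.03 = 12.247 kPa; the same γ' applies in the ½γBN_γ term.
q·N_q = 12.247 × 39.7 = 486.19 kPa
0.5·γ·B·N_γ·s_γ = 0.5 × 11.89 × 1.7 × 42.8 × 0.89 = 384.98 kPa
q_ult = 486.19 + 384.98 = 871.17 kPa.
Net ultimate: q_net = 871.17 − 12.247 = 858.92 kPa.
q_all(net) = 858.92 / 3.5 = 245.41 kPa.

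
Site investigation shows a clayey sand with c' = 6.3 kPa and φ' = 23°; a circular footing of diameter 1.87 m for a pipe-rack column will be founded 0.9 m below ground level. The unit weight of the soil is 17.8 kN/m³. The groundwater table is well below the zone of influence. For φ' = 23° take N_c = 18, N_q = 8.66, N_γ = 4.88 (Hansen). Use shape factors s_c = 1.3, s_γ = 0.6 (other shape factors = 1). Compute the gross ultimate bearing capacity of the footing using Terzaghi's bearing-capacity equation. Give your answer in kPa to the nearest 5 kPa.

q_ult ≈ 335 kPa

q = γ·D_f = 17.8 × 0.9 = 16.02 kPa.
c·N_c·s_c = 6.3 × 18 × 1.3 = 147.42 kPa
q·N_q = 16.02 × 8.66 = 138.73 kPa
0.5·γ·B·N_γ·s_γ = 0.5 × 17.8 × 1.87 × 4.88 × 0.6 = 48.731 kPa
q_ult = 147.42 + 138.73 + 48.731 = 334.88 kPa.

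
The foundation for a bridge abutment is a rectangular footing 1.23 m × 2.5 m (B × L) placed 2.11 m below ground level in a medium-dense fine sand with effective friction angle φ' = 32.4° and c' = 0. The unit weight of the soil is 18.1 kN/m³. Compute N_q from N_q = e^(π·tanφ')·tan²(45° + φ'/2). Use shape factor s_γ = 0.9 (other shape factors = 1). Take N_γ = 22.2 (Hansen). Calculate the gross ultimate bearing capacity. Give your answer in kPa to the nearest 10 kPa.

q_ult ≈ 1150 kPa

tan32.4° = 0.6346, so N_q = e^(π×0.6346)·tan²(61.2°) = 7.343 × 3.309 = 24.3.
Overburden at base level: q = 18.1 × 2.11 = 38.191 kPa.
Surcharge term q·N_q = 38.191 × 24.295 = 927.86 kPa; self-weight term 0.5·γ·B·N_γ·s_γ = 0.5 × 18.1 × 1.23 × 22.2 × 0.9 = 222.41 kPa.
q_ult = 927.86 + 222.41 = 1150.3 kPa.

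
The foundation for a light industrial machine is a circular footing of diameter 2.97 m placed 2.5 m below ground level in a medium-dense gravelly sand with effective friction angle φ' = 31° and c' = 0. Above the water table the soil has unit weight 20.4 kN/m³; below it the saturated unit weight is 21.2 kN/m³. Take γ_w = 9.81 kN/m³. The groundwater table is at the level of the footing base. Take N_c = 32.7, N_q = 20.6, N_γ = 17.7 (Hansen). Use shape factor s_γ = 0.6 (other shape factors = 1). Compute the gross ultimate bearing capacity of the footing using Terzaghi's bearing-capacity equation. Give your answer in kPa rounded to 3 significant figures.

Effective surcharge at the founding depth q = γ·D_f = 20.4 × 2.5 = 51 kPa.
The water table coincides with the base, so in the self-weight term γ → γ' = 11.39 kN/m³.
q_ult = q·N_q + 0.5·γ·B·N_γ·s_γ
     = 51 × 20.6 + 0.5 × 11.39 × 2.97 × 17.7 × 0.6
     = 1050.6 + 179.63 = 1230.2 kPa.

q_ult ≈ 1230 kPa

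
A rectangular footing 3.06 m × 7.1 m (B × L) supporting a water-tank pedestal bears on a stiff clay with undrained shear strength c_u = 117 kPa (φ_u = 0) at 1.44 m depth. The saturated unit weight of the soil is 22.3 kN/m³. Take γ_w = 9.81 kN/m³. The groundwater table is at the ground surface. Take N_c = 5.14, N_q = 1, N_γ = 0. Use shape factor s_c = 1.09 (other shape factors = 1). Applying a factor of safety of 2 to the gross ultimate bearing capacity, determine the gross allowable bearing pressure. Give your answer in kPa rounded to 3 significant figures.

q_all ≈ 337 kPa

γ' = 22.3 − 9.81 = 12.49 kN/m³ (submerged throughout). q = 12.49 × 1.44 = 17.986 kPa.
c·N_c·s_c = 117 × 5.14 × 1.09 = 655.5 kPa
q·N_q = 17.986 × 1 = 17.986 kPa
q_ult = 655.5 + 17.986 = 673.49 kPa.
q_all = q_ult / FS = 673.49 / 2 = 336.74 kPa.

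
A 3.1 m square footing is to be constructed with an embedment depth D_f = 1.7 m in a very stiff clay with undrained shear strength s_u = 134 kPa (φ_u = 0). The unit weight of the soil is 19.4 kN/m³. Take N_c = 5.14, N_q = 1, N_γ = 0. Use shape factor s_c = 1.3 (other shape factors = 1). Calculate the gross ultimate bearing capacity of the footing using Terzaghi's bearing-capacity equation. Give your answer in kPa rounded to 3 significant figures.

q_ult ≈ 928 kPa

Overburden at base level: q = 19.4 × 1.7 = 32.98 kPa.
Cohesion term c·N_c·s_c = 134 × 5.14 × 1.3 = 895.39 kPa; surcharge term q·N_q = 32.98 × 1 = 32.98 kPa.
q_ult = 895.39 + 32.98 = 928.37 kPa.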